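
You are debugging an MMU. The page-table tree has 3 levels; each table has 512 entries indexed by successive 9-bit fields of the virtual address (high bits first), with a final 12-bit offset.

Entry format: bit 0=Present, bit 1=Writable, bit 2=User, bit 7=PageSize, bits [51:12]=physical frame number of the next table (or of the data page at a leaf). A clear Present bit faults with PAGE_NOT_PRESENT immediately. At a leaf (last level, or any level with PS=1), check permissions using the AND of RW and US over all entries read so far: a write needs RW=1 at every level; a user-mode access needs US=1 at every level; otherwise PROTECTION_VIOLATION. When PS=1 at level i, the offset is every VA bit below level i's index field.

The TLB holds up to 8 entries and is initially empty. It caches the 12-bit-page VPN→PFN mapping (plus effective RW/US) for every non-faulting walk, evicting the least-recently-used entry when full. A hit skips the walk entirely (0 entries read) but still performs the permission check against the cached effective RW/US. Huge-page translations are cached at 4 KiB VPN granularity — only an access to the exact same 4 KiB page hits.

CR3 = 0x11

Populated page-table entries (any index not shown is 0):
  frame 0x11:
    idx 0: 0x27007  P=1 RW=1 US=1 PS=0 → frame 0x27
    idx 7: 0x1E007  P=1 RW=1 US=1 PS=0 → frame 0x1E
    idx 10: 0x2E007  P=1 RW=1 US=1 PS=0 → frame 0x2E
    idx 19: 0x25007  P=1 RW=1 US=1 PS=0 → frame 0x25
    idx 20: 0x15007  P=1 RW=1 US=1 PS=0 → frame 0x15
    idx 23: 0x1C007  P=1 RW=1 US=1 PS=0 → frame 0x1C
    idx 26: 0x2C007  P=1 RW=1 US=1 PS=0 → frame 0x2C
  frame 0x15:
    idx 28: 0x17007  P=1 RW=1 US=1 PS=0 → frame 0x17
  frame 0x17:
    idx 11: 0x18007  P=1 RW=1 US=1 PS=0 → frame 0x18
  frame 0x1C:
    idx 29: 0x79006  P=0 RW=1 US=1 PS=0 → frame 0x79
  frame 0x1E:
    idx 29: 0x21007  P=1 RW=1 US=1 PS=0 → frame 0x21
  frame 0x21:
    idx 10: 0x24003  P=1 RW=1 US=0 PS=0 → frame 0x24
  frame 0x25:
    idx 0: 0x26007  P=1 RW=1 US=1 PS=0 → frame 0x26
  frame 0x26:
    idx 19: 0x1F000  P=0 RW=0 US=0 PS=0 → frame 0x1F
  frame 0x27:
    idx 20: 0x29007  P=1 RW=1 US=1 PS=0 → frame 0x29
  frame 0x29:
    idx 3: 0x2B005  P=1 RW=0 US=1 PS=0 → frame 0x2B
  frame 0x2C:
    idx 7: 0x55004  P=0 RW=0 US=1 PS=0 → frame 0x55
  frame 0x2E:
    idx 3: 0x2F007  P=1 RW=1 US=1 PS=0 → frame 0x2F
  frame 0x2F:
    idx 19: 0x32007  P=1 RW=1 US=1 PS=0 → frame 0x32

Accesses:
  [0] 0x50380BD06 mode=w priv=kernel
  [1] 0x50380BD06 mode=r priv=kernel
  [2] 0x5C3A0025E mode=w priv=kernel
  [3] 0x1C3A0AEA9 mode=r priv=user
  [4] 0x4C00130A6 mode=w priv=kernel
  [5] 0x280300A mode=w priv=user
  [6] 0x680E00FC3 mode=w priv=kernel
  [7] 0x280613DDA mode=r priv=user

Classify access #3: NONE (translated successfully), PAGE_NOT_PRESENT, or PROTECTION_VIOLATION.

Per-access translation:
#0 VA=0x50380BD06 (w,kernel):
  L0: frame=0x11 idx=20 entry=0x15007 [P=1 RW=1 US=1 PS=0]
  L1: frame=0x15 idx=28 entry=0x17007 [P=1 RW=1 US=1 PS=0]
  L2: frame=0x17 idx=11 entry=0x18007 [P=1 RW=1 US=1 PS=0]
  → PA=0x18D06  (3 entries read)
#1 VA=0x50380BD06 (r,kernel):
  TLB hit vpn=0x50380B → PA=0x18D06
#2 VA=0x5C3A0025E (w,kernel):
  L0: frame=0x11 idx=23 entry=0x1C007 [P=1 RW=1 US=1 PS=0]
  L1: frame=0x1C idx=29 entry=0x79006 [P=0 RW=1 US=1 PS=0]
  ⇒ fault: PAGE_NOT_PRESENT  — 2 lookups
#3 VA=0x1C3A0AEA9 (r,user):
  L0: frame=0x11 idx=7 entry=0x1E007 [P=1 RW=1 US=1 PS=0]
  L1: frame=0x1E idx=29 entry=0x21007 [P=1 RW=1 US=1 PS=0]
  L2: frame=0x21 idx=10 entry=0x24003 [P=1 RW=1 US=0 PS=0]
  ⇒ fault: PROTECTION_VIOLATION  — 3 lookups
#4 VA=0x4C00130A6 (w,kernel):
  L0: frame=0x11 idx=19 entry=0x25007 [P=1 RW=1 US=1 PS=0]
  L1: frame=0x25 idx=0 entry=0x26007 [P=1 RW=1 US=1 PS=0]
  L2: frame=0x26 idx=19 entry=0x1F000 [P=0 RW=0 US=0 PS=0]
  ⇒ fault: PAGE_NOT_PRESENT  — 3 lookups
#5 VA=0x280300A (w,user):
  L0: frame=0x11 idx=0 entry=0x27007 [P=1 RW=1 US=1 PS=0]
  L1: frame=0x27 idx=20 entry=0x29007 [P=1 RW=1 US=1 PS=0]
  L2: frame=0x29 idx=3 entry=0x2B005 [P=1 RW=0 US=1 PS=0]
  ⇒ fault: PROTECTION_VIOLATION  — 3 lookups
#6 VA=0x680E00FC3 (w,kernel):
  L0: frame=0x11 idx=26 entry=0x2C007 [P=1 RW=1 US=1 PS=0]
  L1: frame=0x2C idx=7 entry=0x55004 [P=0 RW=0 US=1 PS=0]
  ⇒ fault: PAGE_NOT_PRESENT  — 2 lookups
#7 VA=0x280613DDA (r,user):
  L0: frame=0x11 idx=10 entry=0x2E007 [P=1 RW=1 US=1 PS=0]
  L1: frame=0x2E idx=3 entry=0x2F007 [P=1 RW=1 US=1 PS=0]
  L2: frame=0x2F idx=19 entry=0x32007 [P=1 RW=1 US=1 PS=0]
  → PA=0x32DDA  (3 entries read)

Access #3 fault: PROTECTION_VIOLATION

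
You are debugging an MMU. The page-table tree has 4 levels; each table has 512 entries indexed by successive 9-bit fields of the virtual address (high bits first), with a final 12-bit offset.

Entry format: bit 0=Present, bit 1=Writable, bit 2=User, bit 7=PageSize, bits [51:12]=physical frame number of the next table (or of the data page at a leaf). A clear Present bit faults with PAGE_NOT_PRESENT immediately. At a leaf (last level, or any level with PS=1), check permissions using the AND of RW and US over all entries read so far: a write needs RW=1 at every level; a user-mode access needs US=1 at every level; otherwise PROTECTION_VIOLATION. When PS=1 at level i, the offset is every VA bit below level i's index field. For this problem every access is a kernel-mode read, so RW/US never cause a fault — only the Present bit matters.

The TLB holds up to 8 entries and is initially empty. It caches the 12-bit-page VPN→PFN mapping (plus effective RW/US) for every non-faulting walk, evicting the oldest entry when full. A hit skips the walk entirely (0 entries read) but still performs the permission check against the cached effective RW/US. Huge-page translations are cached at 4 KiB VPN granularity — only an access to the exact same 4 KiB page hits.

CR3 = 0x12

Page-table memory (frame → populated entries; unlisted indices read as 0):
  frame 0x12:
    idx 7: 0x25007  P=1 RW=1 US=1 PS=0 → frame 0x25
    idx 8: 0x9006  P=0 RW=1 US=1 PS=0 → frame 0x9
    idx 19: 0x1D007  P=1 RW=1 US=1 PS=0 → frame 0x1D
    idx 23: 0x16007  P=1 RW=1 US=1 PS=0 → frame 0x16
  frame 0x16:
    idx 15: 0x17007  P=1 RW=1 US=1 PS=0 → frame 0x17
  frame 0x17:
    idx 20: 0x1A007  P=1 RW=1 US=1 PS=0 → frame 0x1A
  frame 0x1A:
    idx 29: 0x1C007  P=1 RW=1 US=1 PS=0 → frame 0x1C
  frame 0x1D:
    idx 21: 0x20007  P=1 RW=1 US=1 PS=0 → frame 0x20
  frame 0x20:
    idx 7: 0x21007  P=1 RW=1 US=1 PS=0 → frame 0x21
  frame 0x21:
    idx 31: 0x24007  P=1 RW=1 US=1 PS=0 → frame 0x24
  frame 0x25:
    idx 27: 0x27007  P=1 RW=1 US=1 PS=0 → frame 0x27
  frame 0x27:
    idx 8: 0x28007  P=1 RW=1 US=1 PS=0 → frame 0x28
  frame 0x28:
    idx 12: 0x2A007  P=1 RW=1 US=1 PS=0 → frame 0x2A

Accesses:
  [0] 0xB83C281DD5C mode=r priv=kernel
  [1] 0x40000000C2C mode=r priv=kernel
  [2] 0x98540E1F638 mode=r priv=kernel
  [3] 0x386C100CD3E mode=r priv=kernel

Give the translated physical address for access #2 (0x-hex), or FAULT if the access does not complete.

Walk each access:
#0 VA=0xB83C281DD5C (r,kernel):
  L0: frame=0x12 idx=23 entry=0x16007 [P=1 RW=1 US=1 PS=0]
  L1: frame=0x16 idx=15 entry=0x17007 [P=1 RW=1 US=1 PS=0]
  L2: frame=0x17 idx=20 entry=0x1A007 [P=1 RW=1 US=1 PS=0]
  L3: frame=0x1A idx=29 entry=0x1C007 [P=1 RW=1 US=1 PS=0]
  → PA=0x1CD5C  (4 entries read)
#1 VA=0x40000000C2C (r,kernel):
  L0: frame=0x12 idx=8 entry=0x9006 [P=0 RW=1 US=1 PS=0]
  → PAGE_NOT_PRESENT  (1 entries read)
#2 VA=0x98540E1F638 (r,kernel):
  L0: frame=0x12 idx=19 entry=0x1D007 [P=1 RW=1 US=1 PS=0]
  L1: frame=0x1D idx=21 entry=0x20007 [P=1 RW=1 US=1 PS=0]
  L2: frame=0x20 idx=7 entry=0x21007 [P=1 RW=1 US=1 PS=0]
  L3: frame=0x21 idx=31 entry=0x24007 [P=1 RW=1 US=1 PS=0]
  → PA=0x24638  (4 entries read)
#3 VA=0x386C100CD3E (r,kernel):
  L0: frame=0x12 idx=7 entry=0x25007 [P=1 RW=1 US=1 PS=0]
  L1: frame=0x25 idx=27 entry=0x27007 [P=1 RW=1 US=1 PS=0]
  L2: frame=0x27 idx=8 entry=0x28007 [P=1 RW=1 US=1 PS=0]
  L3: frame=0x28 idx=12 entry=0x2A007 [P=1 RW=1 US=1 PS=0]
  → PA=0x2AD3E  (4 entries read)

Access #2 PA: 0x24638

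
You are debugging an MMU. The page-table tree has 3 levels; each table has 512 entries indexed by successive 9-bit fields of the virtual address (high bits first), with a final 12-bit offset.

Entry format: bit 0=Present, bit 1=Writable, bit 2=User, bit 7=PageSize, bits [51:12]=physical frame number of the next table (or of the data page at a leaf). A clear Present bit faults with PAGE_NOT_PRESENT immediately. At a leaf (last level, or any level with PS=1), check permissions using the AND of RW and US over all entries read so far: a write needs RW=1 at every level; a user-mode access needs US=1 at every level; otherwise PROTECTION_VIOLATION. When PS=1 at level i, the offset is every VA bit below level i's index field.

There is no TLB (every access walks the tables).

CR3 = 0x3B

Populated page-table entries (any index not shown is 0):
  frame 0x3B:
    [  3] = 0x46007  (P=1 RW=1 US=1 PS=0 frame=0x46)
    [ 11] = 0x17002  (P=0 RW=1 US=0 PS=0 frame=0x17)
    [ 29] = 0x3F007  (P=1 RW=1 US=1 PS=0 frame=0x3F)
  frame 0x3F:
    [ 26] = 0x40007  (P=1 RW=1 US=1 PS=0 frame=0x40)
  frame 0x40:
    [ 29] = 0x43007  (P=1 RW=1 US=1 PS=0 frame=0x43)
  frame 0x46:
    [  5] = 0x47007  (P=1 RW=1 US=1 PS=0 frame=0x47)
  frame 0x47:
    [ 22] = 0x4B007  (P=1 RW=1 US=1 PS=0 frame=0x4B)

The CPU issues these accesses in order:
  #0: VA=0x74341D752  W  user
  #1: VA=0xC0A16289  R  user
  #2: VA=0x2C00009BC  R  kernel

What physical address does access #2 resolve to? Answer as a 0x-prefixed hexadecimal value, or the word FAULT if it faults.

Trace:
#0 VA=0x74341D752 (w,user):
  [0] read 0x3B idx=29: raw=0x3F007 flags P=1 W=1 U=1 S=0
  [1] read 0x3F idx=26: raw=0x40007 flags P=1 W=1 U=1 S=0
  [2] read 0x40 idx=29: raw=0x43007 flags P=1 W=1 U=1 S=0
  ✓ 0x43752  — 3 lookups
#1 VA=0xC0A16289 (r,user):
  [0] read 0x3B idx=3: raw=0x46007 flags P=1 W=1 U=1 S=0
  [1] read 0x46 idx=5: raw=0x47007 flags P=1 W=1 U=1 S=0
  [2] read 0x47 idx=22: raw=0x4B007 flags P=1 W=1 U=1 S=0
  ✓ 0x4B289  — 3 lookups
#2 VA=0x2C00009BC (r,kernel):
  [0] read 0x3B idx=11: raw=0x17002 flags P=0 W=1 U=0 S=0
  ⇒ fault: PAGE_NOT_PRESENT  — 1 lookups

Access #2 PA: FAULT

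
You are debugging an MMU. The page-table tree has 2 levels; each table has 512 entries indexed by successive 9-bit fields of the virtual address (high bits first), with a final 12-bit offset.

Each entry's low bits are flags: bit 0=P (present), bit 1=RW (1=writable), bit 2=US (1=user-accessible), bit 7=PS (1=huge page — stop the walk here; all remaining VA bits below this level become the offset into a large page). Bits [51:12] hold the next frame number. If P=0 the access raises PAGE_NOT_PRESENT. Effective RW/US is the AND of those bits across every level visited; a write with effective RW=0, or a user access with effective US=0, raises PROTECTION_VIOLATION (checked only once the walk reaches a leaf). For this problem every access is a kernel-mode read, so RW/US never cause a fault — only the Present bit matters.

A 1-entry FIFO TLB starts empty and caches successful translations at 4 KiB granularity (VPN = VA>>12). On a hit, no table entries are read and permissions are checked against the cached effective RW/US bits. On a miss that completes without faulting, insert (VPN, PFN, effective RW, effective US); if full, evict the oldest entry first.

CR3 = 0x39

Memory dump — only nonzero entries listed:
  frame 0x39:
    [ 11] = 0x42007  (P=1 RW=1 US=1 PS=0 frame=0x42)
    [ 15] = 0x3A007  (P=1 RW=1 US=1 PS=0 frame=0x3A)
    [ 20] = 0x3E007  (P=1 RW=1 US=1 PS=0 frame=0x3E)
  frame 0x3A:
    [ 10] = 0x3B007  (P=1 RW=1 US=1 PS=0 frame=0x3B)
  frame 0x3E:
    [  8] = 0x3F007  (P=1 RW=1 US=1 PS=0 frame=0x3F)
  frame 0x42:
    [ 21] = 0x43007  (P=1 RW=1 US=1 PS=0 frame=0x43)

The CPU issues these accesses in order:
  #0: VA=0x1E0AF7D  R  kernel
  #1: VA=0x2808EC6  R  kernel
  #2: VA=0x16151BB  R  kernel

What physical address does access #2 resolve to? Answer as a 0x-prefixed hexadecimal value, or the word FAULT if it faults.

Trace:
#0 VA=0x1E0AF7D (r,kernel):
  L0 @0x39[15] → 0x3A007  P=1,RW=1,US=1,PS=0
  L1 @0x3A[10] → 0x3B007  P=1,RW=1,US=1,PS=0
  ✓ 0x3BF7D  — 2 lookups
#1 VA=0x2808EC6 (r,kernel):
  L0 @0x39[20] → 0x3E007  P=1,RW=1,US=1,PS=0
  L1 @0x3E[8] → 0x3F007  P=1,RW=1,US=1,PS=0
  ✓ 0x3FEC6  — 2 lookups
#2 VA=0x16151BB (r,kernel):
  L0 @0x39[11] → 0x42007  P=1,RW=1,US=1,PS=0
  L1 @0x42[21] → 0x43007  P=1,RW=1,US=1,PS=0
  ✓ 0x431BB  — 2 lookups

Access #2 PA: 0x431BB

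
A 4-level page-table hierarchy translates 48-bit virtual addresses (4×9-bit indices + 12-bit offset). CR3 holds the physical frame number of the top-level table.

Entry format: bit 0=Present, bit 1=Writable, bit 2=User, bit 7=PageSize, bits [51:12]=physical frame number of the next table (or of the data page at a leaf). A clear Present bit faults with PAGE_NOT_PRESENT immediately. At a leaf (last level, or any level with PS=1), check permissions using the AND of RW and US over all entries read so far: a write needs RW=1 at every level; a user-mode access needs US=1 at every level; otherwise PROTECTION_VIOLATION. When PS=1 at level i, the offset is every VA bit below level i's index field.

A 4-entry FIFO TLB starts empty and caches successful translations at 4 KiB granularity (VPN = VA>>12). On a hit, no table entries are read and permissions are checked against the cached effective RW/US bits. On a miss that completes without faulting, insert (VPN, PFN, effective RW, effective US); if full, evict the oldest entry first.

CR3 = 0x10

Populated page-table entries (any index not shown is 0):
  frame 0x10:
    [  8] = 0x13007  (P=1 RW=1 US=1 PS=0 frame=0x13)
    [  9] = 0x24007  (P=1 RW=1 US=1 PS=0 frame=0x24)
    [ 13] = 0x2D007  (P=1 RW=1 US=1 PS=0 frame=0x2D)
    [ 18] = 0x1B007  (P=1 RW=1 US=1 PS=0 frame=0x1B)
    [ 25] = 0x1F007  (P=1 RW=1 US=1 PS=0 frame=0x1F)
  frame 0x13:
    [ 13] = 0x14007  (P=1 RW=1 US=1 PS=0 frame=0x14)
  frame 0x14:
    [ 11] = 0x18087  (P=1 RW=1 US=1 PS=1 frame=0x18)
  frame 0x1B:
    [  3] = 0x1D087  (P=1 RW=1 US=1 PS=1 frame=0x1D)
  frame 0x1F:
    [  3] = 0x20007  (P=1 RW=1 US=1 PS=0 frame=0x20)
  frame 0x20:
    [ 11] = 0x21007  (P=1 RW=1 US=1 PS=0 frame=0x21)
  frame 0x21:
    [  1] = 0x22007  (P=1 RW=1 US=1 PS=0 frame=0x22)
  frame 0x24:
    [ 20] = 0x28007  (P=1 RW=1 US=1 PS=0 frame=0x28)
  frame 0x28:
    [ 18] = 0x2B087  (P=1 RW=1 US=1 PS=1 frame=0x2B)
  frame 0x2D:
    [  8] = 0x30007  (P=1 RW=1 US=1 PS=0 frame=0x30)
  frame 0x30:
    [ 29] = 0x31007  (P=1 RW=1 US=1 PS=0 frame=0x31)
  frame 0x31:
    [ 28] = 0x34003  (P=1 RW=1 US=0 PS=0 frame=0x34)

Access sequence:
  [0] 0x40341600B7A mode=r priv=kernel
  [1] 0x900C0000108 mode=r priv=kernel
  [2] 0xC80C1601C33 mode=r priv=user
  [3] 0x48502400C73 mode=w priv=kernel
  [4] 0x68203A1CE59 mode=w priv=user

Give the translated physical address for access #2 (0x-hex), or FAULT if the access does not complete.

Per-access translation:
#0 VA=0x40341600B7A (r,kernel):
  L0: frame=0x10 idx=8 entry=0x13007 [P=1 RW=1 US=1 PS=0]
  L1: frame=0x13 idx=13 entry=0x14007 [P=1 RW=1 US=1 PS=0]
  L2: frame=0x14 idx=11 entry=0x18087 [P=1 RW=1 US=1 PS=1]
  → PA=0x18B7A (huge @L2)  (3 entries read)
#1 VA=0x900C0000108 (r,kernel):
  L0: frame=0x10 idx=18 entry=0x1B007 [P=1 RW=1 US=1 PS=0]
  L1: frame=0x1B idx=3 entry=0x1D087 [P=1 RW=1 US=1 PS=1]
  → PA=0x1D108 (huge @L1)  (2 entries read)
#2 VA=0xC80C1601C33 (r,user):
  L0: frame=0x10 idx=25 entry=0x1F007 [P=1 RW=1 US=1 PS=0]
  L1: frame=0x1F idx=3 entry=0x20007 [P=1 RW=1 US=1 PS=0]
  L2: frame=0x20 idx=11 entry=0x21007 [P=1 RW=1 US=1 PS=0]
  L3: frame=0x21 idx=1 entry=0x22007 [P=1 RW=1 US=1 PS=0]
  → PA=0x22C33  (4 entries read)
#3 VA=0x48502400C73 (w,kernel):
  L0: frame=0x10 idx=9 entry=0x24007 [P=1 RW=1 US=1 PS=0]
  L1: frame=0x24 idx=20 entry=0x28007 [P=1 RW=1 US=1 PS=0]
  L2: frame=0x28 idx=18 entry=0x2B087 [P=1 RW=1 US=1 PS=1]
  → PA=0x2BC73 (huge @L2)  (3 entries read)
#4 VA=0x68203A1CE59 (w,user):
  L0: frame=0x10 idx=13 entry=0x2D007 [P=1 RW=1 US=1 PS=0]
  L1: frame=0x2D idx=8 entry=0x30007 [P=1 RW=1 US=1 PS=0]
  L2: frame=0x30 idx=29 entry=0x31007 [P=1 RW=1 US=1 PS=0]
  L3: frame=0x31 idx=28 entry=0x34003 [P=1 RW=1 US=0 PS=0]
  ⇒ fault: PROTECTION_VIOLATION  — 4 lookups

Access #2 PA: 0x22C33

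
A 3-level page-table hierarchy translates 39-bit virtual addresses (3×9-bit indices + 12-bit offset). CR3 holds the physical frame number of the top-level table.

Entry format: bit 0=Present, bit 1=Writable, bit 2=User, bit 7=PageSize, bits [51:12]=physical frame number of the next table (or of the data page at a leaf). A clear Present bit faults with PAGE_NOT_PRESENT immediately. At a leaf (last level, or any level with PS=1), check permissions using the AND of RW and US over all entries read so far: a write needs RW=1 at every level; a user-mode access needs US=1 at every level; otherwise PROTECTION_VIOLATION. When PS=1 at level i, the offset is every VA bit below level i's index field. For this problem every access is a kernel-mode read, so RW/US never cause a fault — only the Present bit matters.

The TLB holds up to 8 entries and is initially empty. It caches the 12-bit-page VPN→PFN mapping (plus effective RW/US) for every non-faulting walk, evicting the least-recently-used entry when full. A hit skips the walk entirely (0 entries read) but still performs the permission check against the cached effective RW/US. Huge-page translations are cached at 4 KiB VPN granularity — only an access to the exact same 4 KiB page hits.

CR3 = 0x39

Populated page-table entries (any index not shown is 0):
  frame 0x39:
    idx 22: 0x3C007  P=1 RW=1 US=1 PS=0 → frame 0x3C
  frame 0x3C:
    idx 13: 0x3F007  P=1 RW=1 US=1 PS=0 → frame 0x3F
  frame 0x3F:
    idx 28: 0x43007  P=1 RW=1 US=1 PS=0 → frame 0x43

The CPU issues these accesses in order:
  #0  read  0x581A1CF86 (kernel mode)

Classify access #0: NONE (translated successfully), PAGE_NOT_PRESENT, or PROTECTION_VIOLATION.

Trace:
#0 VA=0x581A1CF86 (r,kernel):
  L0: frame=0x39 idx=22 entry=0x3C007 [P=1 RW=1 US=1 PS=0]
  L1: frame=0x3C idx=13 entry=0x3F007 [P=1 RW=1 US=1 PS=0]
  L2: frame=0x3F idx=28 entry=0x43007 [P=1 RW=1 US=1 PS=0]
  ⇒ phys 0x43F86  [3 reads]

Access #0 fault: NONE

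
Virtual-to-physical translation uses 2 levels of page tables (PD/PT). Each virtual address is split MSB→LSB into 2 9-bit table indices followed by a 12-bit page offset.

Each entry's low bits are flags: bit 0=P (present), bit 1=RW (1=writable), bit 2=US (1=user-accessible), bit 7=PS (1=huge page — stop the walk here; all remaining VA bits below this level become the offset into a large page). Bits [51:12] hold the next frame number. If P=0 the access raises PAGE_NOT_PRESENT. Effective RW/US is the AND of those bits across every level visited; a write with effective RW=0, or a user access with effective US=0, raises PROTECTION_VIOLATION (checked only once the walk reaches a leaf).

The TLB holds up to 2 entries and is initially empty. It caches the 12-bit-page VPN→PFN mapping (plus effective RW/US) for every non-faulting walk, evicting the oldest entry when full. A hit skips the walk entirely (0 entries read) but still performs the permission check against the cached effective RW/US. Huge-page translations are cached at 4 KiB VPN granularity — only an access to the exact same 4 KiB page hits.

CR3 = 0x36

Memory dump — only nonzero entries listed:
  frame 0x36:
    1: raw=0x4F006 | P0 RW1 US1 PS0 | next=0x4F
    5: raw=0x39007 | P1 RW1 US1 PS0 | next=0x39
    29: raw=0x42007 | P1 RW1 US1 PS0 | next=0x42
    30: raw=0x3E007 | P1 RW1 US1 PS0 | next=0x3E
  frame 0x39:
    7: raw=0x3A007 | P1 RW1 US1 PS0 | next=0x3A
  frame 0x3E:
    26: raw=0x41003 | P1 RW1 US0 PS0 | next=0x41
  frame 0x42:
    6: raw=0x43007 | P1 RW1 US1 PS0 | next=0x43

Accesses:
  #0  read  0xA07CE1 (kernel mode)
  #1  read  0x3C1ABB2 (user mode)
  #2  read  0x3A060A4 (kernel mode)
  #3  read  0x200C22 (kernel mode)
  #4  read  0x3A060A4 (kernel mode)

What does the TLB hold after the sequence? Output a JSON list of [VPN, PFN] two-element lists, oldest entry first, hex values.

Walk each access:
#0 VA=0xA07CE1 (r,kernel):
  lvl0: tbl 0x36, slot 5 ⇒ 0x39007 (P1/RW1/US1/PS0)
  lvl1: tbl 0x39, slot 7 ⇒ 0x3A007 (P1/RW1/US1/PS0)
  ✓ 0x3ACE1  — 2 lookups
#1 VA=0x3C1ABB2 (r,user):
  lvl0: tbl 0x36, slot 30 ⇒ 0x3E007 (P1/RW1/US1/PS0)
  lvl1: tbl 0x3E, slot 26 ⇒ 0x41003 (P1/RW1/US0/PS0)
  → PROTECTION_VIOLATION  (2 entries read)
#2 VA=0x3A060A4 (r,kernel):
  lvl0: tbl 0x36, slot 29 ⇒ 0x42007 (P1/RW1/US1/PS0)
  lvl1: tbl 0x42, slot 6 ⇒ 0x43007 (P1/RW1/US1/PS0)
  ✓ 0x430A4  — 2 lookups
#3 VA=0x200C22 (r,kernel):
  lvl0: tbl 0x36, slot 1 ⇒ 0x4F006 (P0/RW1/US1/PS0)
  → PAGE_NOT_PRESENT  (1 entries read)
#4 VA=0x3A060A4 (r,kernel):
  TLB hit vpn=0x3A06 → PA=0x430A4

TLB: [["0xA07", "0x3A"], ["0x3A06", "0x43"]]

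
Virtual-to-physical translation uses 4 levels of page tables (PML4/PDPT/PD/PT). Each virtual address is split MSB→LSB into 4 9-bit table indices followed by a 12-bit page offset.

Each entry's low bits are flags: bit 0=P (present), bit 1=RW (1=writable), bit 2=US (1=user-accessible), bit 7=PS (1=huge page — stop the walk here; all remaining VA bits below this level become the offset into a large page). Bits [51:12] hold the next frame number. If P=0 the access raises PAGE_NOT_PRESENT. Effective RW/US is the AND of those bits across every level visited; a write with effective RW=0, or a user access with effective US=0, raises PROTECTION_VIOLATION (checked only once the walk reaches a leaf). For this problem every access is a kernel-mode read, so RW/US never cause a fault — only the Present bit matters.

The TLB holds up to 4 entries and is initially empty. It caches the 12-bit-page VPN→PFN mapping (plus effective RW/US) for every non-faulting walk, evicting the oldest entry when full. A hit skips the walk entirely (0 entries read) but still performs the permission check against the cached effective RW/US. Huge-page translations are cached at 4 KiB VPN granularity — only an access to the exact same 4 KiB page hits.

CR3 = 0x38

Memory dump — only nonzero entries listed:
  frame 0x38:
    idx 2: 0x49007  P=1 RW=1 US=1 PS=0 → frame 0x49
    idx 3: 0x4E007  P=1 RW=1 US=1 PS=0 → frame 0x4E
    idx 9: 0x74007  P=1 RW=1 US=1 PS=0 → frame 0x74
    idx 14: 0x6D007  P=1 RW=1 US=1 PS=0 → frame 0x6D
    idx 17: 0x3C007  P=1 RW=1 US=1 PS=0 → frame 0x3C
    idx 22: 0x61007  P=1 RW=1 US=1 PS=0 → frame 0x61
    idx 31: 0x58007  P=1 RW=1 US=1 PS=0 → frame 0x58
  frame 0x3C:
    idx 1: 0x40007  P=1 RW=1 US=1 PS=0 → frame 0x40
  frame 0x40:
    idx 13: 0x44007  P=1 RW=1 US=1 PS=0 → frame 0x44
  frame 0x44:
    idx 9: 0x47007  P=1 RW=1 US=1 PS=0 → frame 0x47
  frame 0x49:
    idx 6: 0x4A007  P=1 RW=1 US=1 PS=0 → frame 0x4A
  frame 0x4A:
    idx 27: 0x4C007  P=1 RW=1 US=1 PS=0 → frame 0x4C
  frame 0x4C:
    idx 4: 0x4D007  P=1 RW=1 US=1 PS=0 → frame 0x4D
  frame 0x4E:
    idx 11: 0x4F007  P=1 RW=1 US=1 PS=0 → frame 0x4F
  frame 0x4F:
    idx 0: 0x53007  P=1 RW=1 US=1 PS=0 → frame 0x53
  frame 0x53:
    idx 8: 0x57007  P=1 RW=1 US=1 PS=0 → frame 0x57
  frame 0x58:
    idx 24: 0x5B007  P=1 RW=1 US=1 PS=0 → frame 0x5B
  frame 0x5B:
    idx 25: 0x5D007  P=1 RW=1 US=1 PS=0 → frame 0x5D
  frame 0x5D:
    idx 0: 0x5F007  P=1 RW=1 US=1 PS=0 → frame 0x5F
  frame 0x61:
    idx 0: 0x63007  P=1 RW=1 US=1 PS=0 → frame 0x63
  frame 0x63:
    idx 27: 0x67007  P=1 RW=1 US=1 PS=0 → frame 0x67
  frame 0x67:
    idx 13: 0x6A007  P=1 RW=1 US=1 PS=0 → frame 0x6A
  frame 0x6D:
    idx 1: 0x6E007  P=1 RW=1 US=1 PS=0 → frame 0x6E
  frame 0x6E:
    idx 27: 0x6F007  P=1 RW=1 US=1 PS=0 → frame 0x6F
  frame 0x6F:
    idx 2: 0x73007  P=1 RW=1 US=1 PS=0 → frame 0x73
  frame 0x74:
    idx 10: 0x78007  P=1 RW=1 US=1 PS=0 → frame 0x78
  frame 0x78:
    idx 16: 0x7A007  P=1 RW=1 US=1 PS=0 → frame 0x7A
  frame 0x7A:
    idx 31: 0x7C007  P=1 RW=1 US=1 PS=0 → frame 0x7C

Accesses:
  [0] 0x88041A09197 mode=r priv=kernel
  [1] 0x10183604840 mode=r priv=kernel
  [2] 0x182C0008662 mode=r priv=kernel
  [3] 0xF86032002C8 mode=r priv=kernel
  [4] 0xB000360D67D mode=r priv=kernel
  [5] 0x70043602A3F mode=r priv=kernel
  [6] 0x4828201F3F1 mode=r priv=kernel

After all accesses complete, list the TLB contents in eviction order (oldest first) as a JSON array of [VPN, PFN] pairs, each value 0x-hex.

Trace:
#0 VA=0x88041A09197 (r,kernel):
  L0: frame=0x38 idx=17 entry=0x3C007 [P=1 RW=1 US=1 PS=0]
  L1: frame=0x3C idx=1 entry=0x40007 [P=1 RW=1 US=1 PS=0]
  L2: frame=0x40 idx=13 entry=0x44007 [P=1 RW=1 US=1 PS=0]
  L3: frame=0x44 idx=9 entry=0x47007 [P=1 RW=1 US=1 PS=0]
  → PA=0x47197  (4 entries read)
#1 VA=0x10183604840 (r,kernel):
  L0: frame=0x38 idx=2 entry=0x49007 [P=1 RW=1 US=1 PS=0]
  L1: frame=0x49 idx=6 entry=0x4A007 [P=1 RW=1 US=1 PS=0]
  L2: frame=0x4A idx=27 entry=0x4C007 [P=1 RW=1 US=1 PS=0]
  L3: frame=0x4C idx=4 entry=0x4D007 [P=1 RW=1 US=1 PS=0]
  → PA=0x4D840  (4 entries read)
#2 VA=0x182C0008662 (r,kernel):
  L0: frame=0x38 idx=3 entry=0x4E007 [P=1 RW=1 US=1 PS=0]
  L1: frame=0x4E idx=11 entry=0x4F007 [P=1 RW=1 US=1 PS=0]
  L2: frame=0x4F idx=0 entry=0x53007 [P=1 RW=1 US=1 PS=0]
  L3: frame=0x53 idx=8 entry=0x57007 [P=1 RW=1 US=1 PS=0]
  → PA=0x57662  (4 entries read)
#3 VA=0xF86032002C8 (r,kernel):
  L0: frame=0x38 idx=31 entry=0x58007 [P=1 RW=1 US=1 PS=0]
  L1: frame=0x58 idx=24 entry=0x5B007 [P=1 RW=1 US=1 PS=0]
  L2: frame=0x5B idx=25 entry=0x5D007 [P=1 RW=1 US=1 PS=0]
  L3: frame=0x5D idx=0 entry=0x5F007 [P=1 RW=1 US=1 PS=0]
  → PA=0x5F2C8  (4 entries read)
#4 VA=0xB000360D67D (r,kernel):
  L0: frame=0x38 idx=22 entry=0x61007 [P=1 RW=1 US=1 PS=0]
  L1: frame=0x61 idx=0 entry=0x63007 [P=1 RW=1 US=1 PS=0]
  L2: frame=0x63 idx=27 entry=0x67007 [P=1 RW=1 US=1 PS=0]
  L3: frame=0x67 idx=13 entry=0x6A007 [P=1 RW=1 US=1 PS=0]
  → PA=0x6A67D  (4 entries read)
#5 VA=0x70043602A3F (r,kernel):
  L0: frame=0x38 idx=14 entry=0x6D007 [P=1 RW=1 US=1 PS=0]
  L1: frame=0x6D idx=1 entry=0x6E007 [P=1 RW=1 US=1 PS=0]
  L2: frame=0x6E idx=27 entry=0x6F007 [P=1 RW=1 US=1 PS=0]
  L3: frame=0x6F idx=2 entry=0x73007 [P=1 RW=1 US=1 PS=0]
  → PA=0x73A3F  (4 entries read)
#6 VA=0x4828201F3F1 (r,kernel):
  L0: frame=0x38 idx=9 entry=0x74007 [P=1 RW=1 US=1 PS=0]
  L1: frame=0x74 idx=10 entry=0x78007 [P=1 RW=1 US=1 PS=0]
  L2: frame=0x78 idx=16 entry=0x7A007 [P=1 RW=1 US=1 PS=0]
  L3: frame=0x7A idx=31 entry=0x7C007 [P=1 RW=1 US=1 PS=0]
  → PA=0x7C3F1  (4 entries read)

TLB: [["0xF8603200", "0x5F"], ["0xB000360D", "0x6A"], ["0x70043602", "0x73"], ["0x4828201F", "0x7C"]]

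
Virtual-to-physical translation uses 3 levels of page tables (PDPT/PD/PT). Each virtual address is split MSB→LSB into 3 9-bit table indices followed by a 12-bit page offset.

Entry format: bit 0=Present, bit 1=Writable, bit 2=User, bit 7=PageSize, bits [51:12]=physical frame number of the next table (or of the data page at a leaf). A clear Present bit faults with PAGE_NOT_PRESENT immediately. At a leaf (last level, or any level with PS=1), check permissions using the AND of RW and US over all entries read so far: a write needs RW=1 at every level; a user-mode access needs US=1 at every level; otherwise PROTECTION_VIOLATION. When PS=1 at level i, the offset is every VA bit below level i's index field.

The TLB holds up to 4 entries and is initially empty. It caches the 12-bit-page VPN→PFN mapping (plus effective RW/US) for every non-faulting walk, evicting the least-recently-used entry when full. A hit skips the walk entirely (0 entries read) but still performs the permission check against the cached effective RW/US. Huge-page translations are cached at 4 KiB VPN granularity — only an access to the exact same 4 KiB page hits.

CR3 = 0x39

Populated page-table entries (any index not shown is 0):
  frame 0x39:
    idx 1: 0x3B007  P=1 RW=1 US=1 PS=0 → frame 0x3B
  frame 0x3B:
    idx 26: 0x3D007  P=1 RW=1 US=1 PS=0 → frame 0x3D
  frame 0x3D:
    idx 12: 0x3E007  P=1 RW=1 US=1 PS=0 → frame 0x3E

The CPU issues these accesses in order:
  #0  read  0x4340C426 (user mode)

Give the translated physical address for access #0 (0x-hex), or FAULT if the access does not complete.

Trace:
#0 VA=0x4340C426 (r,user):
  L0: frame=0x39 idx=1 entry=0x3B007 [P=1 RW=1 US=1 PS=0]
  L1: frame=0x3B idx=26 entry=0x3D007 [P=1 RW=1 US=1 PS=0]
  L2: frame=0x3D idx=12 entry=0x3E007 [P=1 RW=1 US=1 PS=0]
  ⇒ phys 0x3E426  [3 reads]

Access #0 PA: 0x3E426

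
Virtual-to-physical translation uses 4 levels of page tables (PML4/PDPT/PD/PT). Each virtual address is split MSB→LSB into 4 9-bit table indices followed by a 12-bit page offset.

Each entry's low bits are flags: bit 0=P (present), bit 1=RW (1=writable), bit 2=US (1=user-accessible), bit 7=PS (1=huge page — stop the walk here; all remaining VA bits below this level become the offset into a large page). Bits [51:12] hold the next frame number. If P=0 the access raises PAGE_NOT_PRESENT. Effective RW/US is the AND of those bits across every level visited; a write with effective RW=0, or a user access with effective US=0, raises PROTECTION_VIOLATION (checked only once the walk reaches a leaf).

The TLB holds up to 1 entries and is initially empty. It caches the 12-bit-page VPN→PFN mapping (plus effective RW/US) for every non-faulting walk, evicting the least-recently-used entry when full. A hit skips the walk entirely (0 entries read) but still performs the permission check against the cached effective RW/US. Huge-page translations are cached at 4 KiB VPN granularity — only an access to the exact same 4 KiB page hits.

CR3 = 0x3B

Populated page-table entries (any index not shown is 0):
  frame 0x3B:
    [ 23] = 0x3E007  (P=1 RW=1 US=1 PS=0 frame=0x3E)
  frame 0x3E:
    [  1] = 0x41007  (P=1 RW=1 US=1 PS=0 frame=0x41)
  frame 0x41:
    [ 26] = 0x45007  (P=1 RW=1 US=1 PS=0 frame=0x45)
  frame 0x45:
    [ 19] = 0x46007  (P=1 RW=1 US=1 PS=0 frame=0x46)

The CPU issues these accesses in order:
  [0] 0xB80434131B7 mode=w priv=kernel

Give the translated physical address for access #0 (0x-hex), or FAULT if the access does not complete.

Per-access translation:
#0 VA=0xB80434131B7 (w,kernel):
  [0] read 0x3B idx=23: raw=0x3E007 flags P=1 W=1 U=1 S=0
  [1] read 0x3E idx=1: raw=0x41007 flags P=1 W=1 U=1 S=0
  [2] read 0x41 idx=26: raw=0x45007 flags P=1 W=1 U=1 S=0
  [3] read 0x45 idx=19: raw=0x46007 flags P=1 W=1 U=1 S=0
  → PA=0x461B7  (4 entries read)

Access #0 PA: 0x461B7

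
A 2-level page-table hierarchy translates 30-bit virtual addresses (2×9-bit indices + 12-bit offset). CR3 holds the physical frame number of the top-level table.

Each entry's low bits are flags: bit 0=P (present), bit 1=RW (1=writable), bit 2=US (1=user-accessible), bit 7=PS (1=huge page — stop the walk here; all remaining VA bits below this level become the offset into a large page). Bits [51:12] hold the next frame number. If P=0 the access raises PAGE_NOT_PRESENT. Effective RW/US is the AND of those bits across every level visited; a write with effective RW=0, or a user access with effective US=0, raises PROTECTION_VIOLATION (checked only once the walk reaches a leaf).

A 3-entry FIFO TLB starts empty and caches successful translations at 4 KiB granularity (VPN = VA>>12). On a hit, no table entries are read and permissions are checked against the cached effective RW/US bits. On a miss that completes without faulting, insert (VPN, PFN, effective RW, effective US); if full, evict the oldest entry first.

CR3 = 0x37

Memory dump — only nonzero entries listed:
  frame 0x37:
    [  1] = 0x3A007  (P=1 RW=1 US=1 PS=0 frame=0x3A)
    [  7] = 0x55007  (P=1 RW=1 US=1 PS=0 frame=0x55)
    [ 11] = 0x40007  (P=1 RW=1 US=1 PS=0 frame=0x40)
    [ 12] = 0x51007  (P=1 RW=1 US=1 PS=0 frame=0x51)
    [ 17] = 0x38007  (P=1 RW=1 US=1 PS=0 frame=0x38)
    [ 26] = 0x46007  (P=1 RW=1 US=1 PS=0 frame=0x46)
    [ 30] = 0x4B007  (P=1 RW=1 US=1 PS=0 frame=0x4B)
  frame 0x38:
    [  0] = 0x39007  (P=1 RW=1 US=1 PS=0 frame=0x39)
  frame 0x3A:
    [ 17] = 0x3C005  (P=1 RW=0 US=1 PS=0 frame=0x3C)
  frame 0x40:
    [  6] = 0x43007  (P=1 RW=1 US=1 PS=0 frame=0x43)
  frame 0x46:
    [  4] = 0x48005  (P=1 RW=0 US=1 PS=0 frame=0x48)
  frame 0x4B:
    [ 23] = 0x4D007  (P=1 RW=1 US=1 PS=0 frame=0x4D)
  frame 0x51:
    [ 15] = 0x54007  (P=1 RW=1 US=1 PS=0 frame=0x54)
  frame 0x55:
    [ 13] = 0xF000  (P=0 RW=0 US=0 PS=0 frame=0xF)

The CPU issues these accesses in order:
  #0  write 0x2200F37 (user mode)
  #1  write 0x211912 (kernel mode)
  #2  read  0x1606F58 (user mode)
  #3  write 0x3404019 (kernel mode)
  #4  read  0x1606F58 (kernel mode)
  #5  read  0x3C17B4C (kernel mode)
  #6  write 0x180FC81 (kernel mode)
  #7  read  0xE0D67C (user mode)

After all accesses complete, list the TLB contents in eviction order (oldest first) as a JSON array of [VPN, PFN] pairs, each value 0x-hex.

Per-access translation:
#0 VA=0x2200F37 (w,user):
  lvl0: tbl 0x37, slot 17 ⇒ 0x38007 (P1/RW1/US1/PS0)
  lvl1: tbl 0x38, slot 0 ⇒ 0x39007 (P1/RW1/US1/PS0)
  ⇒ phys 0x39F37  [2 reads]
#1 VA=0x211912 (w,kernel):
  lvl0: tbl 0x37, slot 1 ⇒ 0x3A007 (P1/RW1/US1/PS0)
  lvl1: tbl 0x3A, slot 17 ⇒ 0x3C005 (P1/RW0/US1/PS0)
  → PROTECTION_VIOLATION  (2 entries read)
#2 VA=0x1606F58 (r,user):
  lvl0: tbl 0x37, slot 11 ⇒ 0x40007 (P1/RW1/US1/PS0)
  lvl1: tbl 0x40, slot 6 ⇒ 0x43007 (P1/RW1/US1/PS0)
  ⇒ phys 0x43F58  [2 reads]
#3 VA=0x3404019 (w,kernel):
  lvl0: tbl 0x37, slot 26 ⇒ 0x46007 (P1/RW1/US1/PS0)
  lvl1: tbl 0x46, slot 4 ⇒ 0x48005 (P1/RW0/US1/PS0)
  → PROTECTION_VIOLATION  (2 entries read)
#4 VA=0x1606F58 (r,kernel):
  TLB hit vpn=0x1606 → PA=0x43F58
#5 VA=0x3C17B4C (r,kernel):
  lvl0: tbl 0x37, slot 30 ⇒ 0x4B007 (P1/RW1/US1/PS0)
  lvl1: tbl 0x4B, slot 23 ⇒ 0x4D007 (P1/RW1/US1/PS0)
  ⇒ phys 0x4DB4C  [2 reads]
#6 VA=0x180FC81 (w,kernel):
  lvl0: tbl 0x37, slot 12 ⇒ 0x51007 (P1/RW1/US1/PS0)
  lvl1: tbl 0x51, slot 15 ⇒ 0x54007 (P1/RW1/US1/PS0)
  ⇒ phys 0x54C81  [2 reads]
#7 VA=0xE0D67C (r,user):
  lvl0: tbl 0x37, slot 7 ⇒ 0x55007 (P1/RW1/US1/PS0)
  lvl1: tbl 0x55, slot 13 ⇒ 0xF000 (P0/RW0/US0/PS0)
  → PAGE_NOT_PRESENT  (2 entries read)

TLB: [["0x1606", "0x43"], ["0x3C17", "0x4D"], ["0x180F", "0x54"]]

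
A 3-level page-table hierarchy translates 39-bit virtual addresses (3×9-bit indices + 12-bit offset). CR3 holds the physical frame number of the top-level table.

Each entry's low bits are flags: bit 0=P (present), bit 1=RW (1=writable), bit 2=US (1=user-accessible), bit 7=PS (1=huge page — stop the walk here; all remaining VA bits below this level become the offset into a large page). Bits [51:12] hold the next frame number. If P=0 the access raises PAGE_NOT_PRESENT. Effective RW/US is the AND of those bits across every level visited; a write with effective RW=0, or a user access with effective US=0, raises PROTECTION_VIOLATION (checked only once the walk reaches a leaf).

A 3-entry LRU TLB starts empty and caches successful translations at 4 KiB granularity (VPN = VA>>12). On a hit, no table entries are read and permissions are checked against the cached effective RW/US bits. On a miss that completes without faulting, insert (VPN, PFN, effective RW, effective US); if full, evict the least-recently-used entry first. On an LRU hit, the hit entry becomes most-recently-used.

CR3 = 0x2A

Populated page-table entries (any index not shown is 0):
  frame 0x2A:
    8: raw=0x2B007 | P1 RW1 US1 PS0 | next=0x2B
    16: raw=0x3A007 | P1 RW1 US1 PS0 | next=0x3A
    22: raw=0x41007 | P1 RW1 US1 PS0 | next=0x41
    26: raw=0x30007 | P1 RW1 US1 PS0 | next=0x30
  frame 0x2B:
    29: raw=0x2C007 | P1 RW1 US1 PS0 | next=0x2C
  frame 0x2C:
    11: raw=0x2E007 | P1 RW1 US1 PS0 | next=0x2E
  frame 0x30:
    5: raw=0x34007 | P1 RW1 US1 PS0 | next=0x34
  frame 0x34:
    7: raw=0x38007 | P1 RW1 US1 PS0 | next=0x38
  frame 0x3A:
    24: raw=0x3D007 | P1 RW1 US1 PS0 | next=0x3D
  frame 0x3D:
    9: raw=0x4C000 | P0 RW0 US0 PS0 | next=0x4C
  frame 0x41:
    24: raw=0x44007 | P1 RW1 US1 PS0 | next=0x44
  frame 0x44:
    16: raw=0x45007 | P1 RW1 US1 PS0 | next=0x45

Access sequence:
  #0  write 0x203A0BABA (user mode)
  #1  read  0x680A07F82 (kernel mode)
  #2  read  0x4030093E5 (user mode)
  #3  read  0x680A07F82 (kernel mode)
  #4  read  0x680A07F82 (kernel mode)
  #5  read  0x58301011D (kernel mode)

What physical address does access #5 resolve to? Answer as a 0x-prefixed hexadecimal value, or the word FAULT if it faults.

Trace:
#0 VA=0x203A0BABA (w,user):
  lvl0: tbl 0x2A, slot 8 ⇒ 0x2B007 (P1/RW1/US1/PS0)
  lvl1: tbl 0x2B, slot 29 ⇒ 0x2C007 (P1/RW1/US1/PS0)
  lvl2: tbl 0x2C, slot 11 ⇒ 0x2E007 (P1/RW1/US1/PS0)
  → PA=0x2EABA  (3 entries read)
#1 VA=0x680A07F82 (r,kernel):
  lvl0: tbl 0x2A, slot 26 ⇒ 0x30007 (P1/RW1/US1/PS0)
  lvl1: tbl 0x30, slot 5 ⇒ 0x34007 (P1/RW1/US1/PS0)
  lvl2: tbl 0x34, slot 7 ⇒ 0x38007 (P1/RW1/US1/PS0)
  → PA=0x38F82  (3 entries read)
#2 VA=0x4030093E5 (r,user):
  lvl0: tbl 0x2A, slot 16 ⇒ 0x3A007 (P1/RW1/US1/PS0)
  lvl1: tbl 0x3A, slot 24 ⇒ 0x3D007 (P1/RW1/US1/PS0)
  lvl2: tbl 0x3D, slot 9 ⇒ 0x4C000 (P0/RW0/US0/PS0)
  ✗ PAGE_NOT_PRESENT  [3 reads]
#3 VA=0x680A07F82 (r,kernel):
  TLB hit vpn=0x680A07 → PA=0x38F82
#4 VA=0x680A07F82 (r,kernel):
  TLB hit vpn=0x680A07 → PA=0x38F82
#5 VA=0x58301011D (r,kernel):
  lvl0: tbl 0x2A, slot 22 ⇒ 0x41007 (P1/RW1/US1/PS0)
  lvl1: tbl 0x41, slot 24 ⇒ 0x44007 (P1/RW1/US1/PS0)
  lvl2: tbl 0x44, slot 16 ⇒ 0x45007 (P1/RW1/US1/PS0)
  → PA=0x4511D  (3 entries read)

Access #5 PA: 0x4511D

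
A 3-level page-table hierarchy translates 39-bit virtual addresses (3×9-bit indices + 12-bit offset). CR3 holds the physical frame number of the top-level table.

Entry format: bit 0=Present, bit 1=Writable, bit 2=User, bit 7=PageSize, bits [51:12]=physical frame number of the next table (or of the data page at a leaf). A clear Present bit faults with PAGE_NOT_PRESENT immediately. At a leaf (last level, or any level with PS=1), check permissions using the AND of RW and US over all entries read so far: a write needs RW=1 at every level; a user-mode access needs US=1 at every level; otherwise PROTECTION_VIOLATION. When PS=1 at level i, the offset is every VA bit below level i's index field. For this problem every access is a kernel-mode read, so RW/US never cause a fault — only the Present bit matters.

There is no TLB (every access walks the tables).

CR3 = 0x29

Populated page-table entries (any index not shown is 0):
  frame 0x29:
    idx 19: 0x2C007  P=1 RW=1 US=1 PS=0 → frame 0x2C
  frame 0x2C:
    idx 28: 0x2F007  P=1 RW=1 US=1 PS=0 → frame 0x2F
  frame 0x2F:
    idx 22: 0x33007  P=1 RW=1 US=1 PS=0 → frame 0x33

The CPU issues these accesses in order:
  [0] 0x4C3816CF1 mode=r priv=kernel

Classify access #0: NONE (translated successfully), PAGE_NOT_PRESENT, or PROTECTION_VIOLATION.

Per-access translation:
#0 VA=0x4C3816CF1 (r,kernel):
  L0: frame=0x29 idx=19 entry=0x2C007 [P=1 RW=1 US=1 PS=0]
  L1: frame=0x2C idx=28 entry=0x2F007 [P=1 RW=1 US=1 PS=0]
  L2: frame=0x2F idx=22 entry=0x33007 [P=1 RW=1 US=1 PS=0]
  ✓ 0x33CF1  — 3 lookups

Access #0 fault: NONE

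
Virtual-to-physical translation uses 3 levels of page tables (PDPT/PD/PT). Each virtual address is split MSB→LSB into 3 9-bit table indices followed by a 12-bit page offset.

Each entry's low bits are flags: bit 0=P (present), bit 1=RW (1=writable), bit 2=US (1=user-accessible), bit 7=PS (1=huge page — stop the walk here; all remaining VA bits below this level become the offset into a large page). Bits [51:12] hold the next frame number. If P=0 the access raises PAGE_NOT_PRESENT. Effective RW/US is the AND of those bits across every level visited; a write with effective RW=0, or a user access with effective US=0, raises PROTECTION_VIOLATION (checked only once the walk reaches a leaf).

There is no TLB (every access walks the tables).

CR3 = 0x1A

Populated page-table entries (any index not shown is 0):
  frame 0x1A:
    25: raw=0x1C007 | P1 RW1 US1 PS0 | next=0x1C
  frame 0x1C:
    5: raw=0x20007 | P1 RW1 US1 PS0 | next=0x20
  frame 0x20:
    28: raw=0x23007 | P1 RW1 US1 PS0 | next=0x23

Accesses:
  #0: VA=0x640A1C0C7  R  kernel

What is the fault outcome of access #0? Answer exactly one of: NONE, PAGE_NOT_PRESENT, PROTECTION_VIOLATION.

Per-access translation:
#0 VA=0x640A1C0C7 (r,kernel):
  [0] read 0x1A idx=25: raw=0x1C007 flags P=1 W=1 U=1 S=0
  [1] read 0x1C idx=5: raw=0x20007 flags P=1 W=1 U=1 S=0
  [2] read 0x20 idx=28: raw=0x23007 flags P=1 W=1 U=1 S=0
  → PA=0x230C7  (3 entries read)

Access #0 fault: NONE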